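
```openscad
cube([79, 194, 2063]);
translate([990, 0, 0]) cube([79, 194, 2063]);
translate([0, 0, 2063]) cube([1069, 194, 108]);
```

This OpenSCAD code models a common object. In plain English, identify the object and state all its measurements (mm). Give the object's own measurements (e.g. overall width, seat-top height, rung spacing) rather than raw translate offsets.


A door frame. The clear opening is 911 mm wide and 2063 mm high. Two 79 mm wide jambs, 194 mm deep, stand either side of the opening from the floor to the top of the opening. A 108 mm thick head sits across the top of both jambs, spanning the full outside width of the frame.


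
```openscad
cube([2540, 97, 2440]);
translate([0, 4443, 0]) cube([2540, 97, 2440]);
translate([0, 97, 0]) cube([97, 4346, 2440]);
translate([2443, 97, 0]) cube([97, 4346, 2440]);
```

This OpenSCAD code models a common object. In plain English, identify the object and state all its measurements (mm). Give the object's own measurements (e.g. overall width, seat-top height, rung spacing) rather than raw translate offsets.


The wall frame of a small rectangular building: four walls, each 2440 mm tall and 97 mm thick, enclosing a footprint 2540 mm (x) by 4540 mm (y) outside-to-outside, with no floor or roof. The front and back walls (the −y and +y sides) span the full width; the two side walls fit between them.


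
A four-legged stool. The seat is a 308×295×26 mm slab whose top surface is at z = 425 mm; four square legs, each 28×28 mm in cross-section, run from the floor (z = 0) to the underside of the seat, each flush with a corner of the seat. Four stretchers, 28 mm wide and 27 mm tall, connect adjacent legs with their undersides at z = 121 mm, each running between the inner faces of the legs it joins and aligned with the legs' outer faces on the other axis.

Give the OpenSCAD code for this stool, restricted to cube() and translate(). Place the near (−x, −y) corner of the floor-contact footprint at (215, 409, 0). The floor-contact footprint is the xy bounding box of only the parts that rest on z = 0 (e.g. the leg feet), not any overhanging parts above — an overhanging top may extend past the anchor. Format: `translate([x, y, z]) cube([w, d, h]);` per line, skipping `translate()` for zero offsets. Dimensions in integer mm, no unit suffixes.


translate([215, 409, 399]) cube([308, 295, 26]);
translate([215, 409, 0]) cube([28, 28, 399]);
translate([495, 409, 0]) cube([28, 28, 399]);
translate([215, 676, 0]) cube([28, 28, 399]);
translate([495, 676, 0]) cube([28, 28, 399]);
translate([243, 409, 121]) cube([252, 28, 27]);
translate([243, 676, 121]) cube([252, 28, 27]);
translate([215, 437, 121]) cube([28, 239, 27]);
translate([495, 437, 121]) cube([28, 239, 27]);


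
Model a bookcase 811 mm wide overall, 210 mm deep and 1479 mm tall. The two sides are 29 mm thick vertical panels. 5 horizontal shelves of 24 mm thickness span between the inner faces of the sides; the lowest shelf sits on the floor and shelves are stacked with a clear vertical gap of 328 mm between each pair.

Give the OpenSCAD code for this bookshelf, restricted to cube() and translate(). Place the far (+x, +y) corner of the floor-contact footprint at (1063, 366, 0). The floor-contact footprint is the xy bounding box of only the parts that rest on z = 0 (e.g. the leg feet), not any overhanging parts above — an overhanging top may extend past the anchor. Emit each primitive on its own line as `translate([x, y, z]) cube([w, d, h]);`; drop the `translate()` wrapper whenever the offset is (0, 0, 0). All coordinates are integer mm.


translate([252, 156, 0]) cube([29, 210, 1479]);
translate([1034, 156, 0]) cube([29, 210, 1479]);
translate([281, 156, 0]) cube([753, 210, 24]);
translate([281, 156, 352]) cube([753, 210, 24]);
translate([281, 156, 704]) cube([753, 210, 24]);
translate([281, 156, 1056]) cube([753, 210, 24]);
translate([281, 156, 1408]) cube([753, 210, 24]);


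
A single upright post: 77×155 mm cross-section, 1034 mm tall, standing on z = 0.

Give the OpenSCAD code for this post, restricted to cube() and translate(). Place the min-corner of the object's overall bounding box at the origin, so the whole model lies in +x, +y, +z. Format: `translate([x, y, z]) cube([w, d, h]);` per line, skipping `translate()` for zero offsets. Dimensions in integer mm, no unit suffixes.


cube([77, 155, 1034]);


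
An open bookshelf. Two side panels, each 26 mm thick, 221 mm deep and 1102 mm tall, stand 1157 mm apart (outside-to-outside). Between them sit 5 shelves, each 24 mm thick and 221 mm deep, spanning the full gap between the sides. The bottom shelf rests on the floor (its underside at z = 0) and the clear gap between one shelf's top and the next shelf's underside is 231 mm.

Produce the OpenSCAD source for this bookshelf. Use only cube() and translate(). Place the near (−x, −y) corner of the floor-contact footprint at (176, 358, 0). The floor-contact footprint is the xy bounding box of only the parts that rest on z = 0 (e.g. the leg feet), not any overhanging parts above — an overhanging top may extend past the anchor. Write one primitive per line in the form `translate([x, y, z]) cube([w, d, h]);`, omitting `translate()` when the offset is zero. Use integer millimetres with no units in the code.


translate([176, 358, 0]) cube([26, 221, 1102]);
translate([1307, 358, 0]) cube([26, 221, 1102]);
translate([202, 358, 0]) cube([1105, 221, 24]);
translate([202, 358, 255]) cube([1105, 221, 24]);
translate([202, 358, 510]) cube([1105, 221, 24]);
translate([202, 358, 765]) cube([1105, 221, 24]);
translate([202, 358, 1020]) cube([1105, 221, 24]);


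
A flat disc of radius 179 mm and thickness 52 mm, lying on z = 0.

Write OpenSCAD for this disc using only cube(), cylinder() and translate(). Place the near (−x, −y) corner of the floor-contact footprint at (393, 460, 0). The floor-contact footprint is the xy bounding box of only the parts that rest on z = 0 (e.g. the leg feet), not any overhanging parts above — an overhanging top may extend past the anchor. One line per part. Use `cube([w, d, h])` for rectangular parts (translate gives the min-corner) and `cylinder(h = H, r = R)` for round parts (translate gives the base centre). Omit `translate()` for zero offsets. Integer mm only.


translate([572, 639, 0]) cylinder(h = 52, r = 179);


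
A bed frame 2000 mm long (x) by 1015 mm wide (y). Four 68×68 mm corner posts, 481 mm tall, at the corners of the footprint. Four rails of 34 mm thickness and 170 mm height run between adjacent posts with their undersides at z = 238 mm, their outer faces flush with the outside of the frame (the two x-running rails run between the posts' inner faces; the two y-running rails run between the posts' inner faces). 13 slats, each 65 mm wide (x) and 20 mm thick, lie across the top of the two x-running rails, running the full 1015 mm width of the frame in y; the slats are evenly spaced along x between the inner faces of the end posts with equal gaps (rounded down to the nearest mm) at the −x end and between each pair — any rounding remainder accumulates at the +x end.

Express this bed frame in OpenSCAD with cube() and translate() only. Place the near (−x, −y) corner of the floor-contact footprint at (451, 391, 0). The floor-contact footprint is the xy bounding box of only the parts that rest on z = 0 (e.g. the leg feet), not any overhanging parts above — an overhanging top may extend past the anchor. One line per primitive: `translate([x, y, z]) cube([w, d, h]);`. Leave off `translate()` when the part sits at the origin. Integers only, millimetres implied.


translate([451, 391, 0]) cube([68, 68, 481]);
translate([451, 1338, 0]) cube([68, 68, 481]);
translate([2383, 391, 0]) cube([68, 68, 481]);
translate([2383, 1338, 0]) cube([68, 68, 481]);
translate([519, 391, 238]) cube([1864, 34, 170]);
translate([519, 1372, 238]) cube([1864, 34, 170]);
translate([451, 459, 238]) cube([34, 879, 170]);
translate([2417, 459, 238]) cube([34, 879, 170]);
translate([591, 391, 408]) cube([65, 1015, 20]);
translate([728, 391, 408]) cube([65, 1015, 20]);
translate([865, 391, 408]) cube([65, 1015, 20]);
translate([1002, 391, 408]) cube([65, 1015, 20]);
translate([1139, 391, 408]) cube([65, 1015, 20]);
translate([1276, 391, 408]) cube([65, 1015, 20]);
translate([1413, 391, 408]) cube([65, 1015, 20]);
translate([1550, 391, 408]) cube([65, 1015, 20]);
translate([1687, 391, 408]) cube([65, 1015, 20]);
translate([1824, 391, 408]) cube([65, 1015, 20]);
translate([1961, 391, 408]) cube([65, 1015, 20]);
translate([2098, 391, 408]) cube([65, 1015, 20]);
translate([2235, 391, 408]) cube([65, 1015, 20]);


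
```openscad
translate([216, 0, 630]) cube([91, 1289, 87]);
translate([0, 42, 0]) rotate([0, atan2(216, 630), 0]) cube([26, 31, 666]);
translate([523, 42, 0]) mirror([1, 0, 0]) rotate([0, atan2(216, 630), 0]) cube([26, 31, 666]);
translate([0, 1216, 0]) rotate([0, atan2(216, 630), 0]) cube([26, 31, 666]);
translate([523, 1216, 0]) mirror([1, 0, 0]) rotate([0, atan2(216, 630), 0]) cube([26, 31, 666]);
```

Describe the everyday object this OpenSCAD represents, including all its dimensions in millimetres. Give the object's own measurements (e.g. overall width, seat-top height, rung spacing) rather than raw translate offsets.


A sawhorse. A 91×1289×87 mm beam (x, y, z) sits on two A-frame leg pairs. Each pair is two raked legs of 26×31 mm section (31 mm along y) splaying symmetrically in x. Each leg rises 630 mm vertically over 216 mm of horizontal reach and is 666 mm long along its own axis. Every leg's outer bottom edge rests on the floor and its outer top edge meets a bottom edge of the beam — the left legs (tilting toward +x) meet the beam's −x bottom edge, the right legs (their mirror images, tilting toward −x) meet its +x bottom edge — so the leg tops tuck under the beam, the beam's underside is 630 mm above the floor, and the feet are 523 mm apart outside-to-outside with the beam centred between them. The two leg pairs are set in 42 mm from either end of the beam.


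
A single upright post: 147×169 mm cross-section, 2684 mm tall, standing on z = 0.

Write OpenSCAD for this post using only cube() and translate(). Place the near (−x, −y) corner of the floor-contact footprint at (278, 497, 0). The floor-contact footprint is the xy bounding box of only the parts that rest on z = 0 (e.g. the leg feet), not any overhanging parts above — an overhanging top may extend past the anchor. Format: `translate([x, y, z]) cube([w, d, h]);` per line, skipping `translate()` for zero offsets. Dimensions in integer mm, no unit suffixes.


translate([278, 497, 0]) cube([147, 169, 2684]);


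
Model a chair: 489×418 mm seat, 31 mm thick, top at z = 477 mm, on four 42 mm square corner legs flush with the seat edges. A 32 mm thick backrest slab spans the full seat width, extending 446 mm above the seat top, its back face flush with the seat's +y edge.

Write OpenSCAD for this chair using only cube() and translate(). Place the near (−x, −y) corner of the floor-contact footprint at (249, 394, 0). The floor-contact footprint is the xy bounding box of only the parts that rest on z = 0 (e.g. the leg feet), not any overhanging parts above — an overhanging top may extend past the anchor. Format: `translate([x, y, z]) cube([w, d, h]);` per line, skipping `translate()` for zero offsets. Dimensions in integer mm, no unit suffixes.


translate([249, 394, 446]) cube([489, 418, 31]);
translate([249, 394, 0]) cube([42, 42, 446]);
translate([696, 394, 0]) cube([42, 42, 446]);
translate([249, 770, 0]) cube([42, 42, 446]);
translate([696, 770, 0]) cube([42, 42, 446]);
translate([249, 780, 477]) cube([489, 32, 446]);


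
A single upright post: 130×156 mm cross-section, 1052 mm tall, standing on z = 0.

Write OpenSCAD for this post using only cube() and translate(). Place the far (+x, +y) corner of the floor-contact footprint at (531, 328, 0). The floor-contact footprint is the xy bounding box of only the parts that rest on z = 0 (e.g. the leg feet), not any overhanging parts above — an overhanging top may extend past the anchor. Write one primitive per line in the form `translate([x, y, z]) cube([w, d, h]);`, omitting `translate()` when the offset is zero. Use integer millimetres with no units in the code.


translate([401, 172, 0]) cube([130, 156, 1052]);


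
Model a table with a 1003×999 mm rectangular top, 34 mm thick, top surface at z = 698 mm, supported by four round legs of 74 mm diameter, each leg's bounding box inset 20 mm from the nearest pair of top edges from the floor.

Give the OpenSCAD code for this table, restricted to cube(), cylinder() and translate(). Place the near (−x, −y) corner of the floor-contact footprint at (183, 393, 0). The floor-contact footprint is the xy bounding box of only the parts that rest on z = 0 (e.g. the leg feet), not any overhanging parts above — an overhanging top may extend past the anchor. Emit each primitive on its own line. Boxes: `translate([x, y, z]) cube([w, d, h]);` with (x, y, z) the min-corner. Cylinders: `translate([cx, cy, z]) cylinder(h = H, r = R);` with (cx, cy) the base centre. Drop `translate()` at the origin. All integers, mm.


translate([163, 373, 664]) cube([1003, 999, 34]);
translate([220, 430, 0]) cylinder(h = 664, r = 37);
translate([1109, 430, 0]) cylinder(h = 664, r = 37);
translate([220, 1315, 0]) cylinder(h = 664, r = 37);
translate([1109, 1315, 0]) cylinder(h = 664, r = 37);


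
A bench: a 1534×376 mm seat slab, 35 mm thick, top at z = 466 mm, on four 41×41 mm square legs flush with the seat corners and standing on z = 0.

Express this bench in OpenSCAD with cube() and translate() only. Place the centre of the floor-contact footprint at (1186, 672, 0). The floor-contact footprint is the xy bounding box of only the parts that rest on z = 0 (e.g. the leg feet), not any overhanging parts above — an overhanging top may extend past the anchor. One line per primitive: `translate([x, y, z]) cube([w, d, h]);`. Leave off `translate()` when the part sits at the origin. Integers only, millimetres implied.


// leg_h = 466 − 35 = 431
translate([419, 484, 431]) cube([1534, 376, 35]);
translate([419, 484, 0]) cube([41, 41, 431]);
translate([419, 819, 0]) cube([41, 41, 431]);
translate([1912, 484, 0]) cube([41, 41, 431]);
translate([1912, 819, 0]) cube([41, 41, 431]);


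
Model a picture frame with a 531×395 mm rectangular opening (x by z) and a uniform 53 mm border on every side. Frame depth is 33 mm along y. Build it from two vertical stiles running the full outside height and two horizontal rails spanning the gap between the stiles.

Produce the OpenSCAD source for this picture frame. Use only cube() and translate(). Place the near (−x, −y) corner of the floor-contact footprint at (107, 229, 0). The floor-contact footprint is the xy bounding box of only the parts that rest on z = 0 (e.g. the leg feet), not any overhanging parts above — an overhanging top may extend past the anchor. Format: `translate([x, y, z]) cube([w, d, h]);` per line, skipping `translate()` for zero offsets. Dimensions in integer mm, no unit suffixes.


translate([107, 229, 0]) cube([53, 33, 501]);
translate([691, 229, 0]) cube([53, 33, 501]);
translate([160, 229, 0]) cube([531, 33, 53]);
translate([160, 229, 448]) cube([531, 33, 53]);


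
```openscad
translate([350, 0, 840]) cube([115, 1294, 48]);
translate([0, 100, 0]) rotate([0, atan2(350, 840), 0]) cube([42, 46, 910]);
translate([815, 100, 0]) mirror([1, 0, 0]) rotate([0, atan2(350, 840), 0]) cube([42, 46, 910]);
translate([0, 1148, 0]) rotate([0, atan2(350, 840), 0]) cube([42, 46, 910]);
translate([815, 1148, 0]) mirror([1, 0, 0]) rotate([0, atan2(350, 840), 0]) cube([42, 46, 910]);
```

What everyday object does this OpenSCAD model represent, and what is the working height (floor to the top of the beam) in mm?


A sawhorse. The overall height is 888 mm.

A beam across two mirrored pairs of raked legs — a sawhorse. The beam's underside is at z = 840 (matching the legs' vertical rise in atan2(350, 840)) and the beam is 48 mm tall, so its top is at 840 + 48 = 888 mm. The raked legs top out at the beam's underside, so that is the highest point.


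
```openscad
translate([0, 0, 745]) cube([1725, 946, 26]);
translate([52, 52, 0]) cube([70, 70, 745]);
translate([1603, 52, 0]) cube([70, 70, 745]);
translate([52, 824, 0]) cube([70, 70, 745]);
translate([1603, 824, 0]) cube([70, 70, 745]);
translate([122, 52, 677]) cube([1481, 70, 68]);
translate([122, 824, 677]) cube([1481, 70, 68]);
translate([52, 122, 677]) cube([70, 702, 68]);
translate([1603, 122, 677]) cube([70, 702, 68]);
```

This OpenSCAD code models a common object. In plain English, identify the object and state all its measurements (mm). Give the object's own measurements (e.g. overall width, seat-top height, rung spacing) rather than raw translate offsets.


A table: top 1725 mm (x) × 946 mm (y), 26 mm thick, upper face at z = 771 mm, on four 70×70 mm square legs, each inset 52 mm from the nearest pair of top edges from z = 0 to the bottom of the top. Four apron rails, 70 mm thick and 68 mm tall, run between adjacent legs with their top edges flush with the underside of the top and their outer faces flush with the legs' outer faces.


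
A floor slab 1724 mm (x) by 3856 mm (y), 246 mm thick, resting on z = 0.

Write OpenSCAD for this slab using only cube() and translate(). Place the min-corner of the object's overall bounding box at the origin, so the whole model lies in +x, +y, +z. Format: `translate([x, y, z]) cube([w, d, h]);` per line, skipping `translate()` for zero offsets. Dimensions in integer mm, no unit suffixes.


cube([1724, 3856, 246]);


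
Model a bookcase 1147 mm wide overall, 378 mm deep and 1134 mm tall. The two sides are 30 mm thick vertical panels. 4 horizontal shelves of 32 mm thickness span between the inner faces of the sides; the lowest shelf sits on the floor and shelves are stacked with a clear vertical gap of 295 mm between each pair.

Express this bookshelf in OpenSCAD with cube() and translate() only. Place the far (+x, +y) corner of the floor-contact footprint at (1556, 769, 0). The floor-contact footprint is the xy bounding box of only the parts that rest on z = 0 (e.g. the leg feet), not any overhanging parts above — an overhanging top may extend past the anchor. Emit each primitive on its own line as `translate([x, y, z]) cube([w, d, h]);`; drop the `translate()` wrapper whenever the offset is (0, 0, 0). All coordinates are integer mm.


translate([409, 391, 0]) cube([30, 378, 1134]);
translate([1526, 391, 0]) cube([30, 378, 1134]);
translate([439, 391, 0]) cube([1087, 378, 32]);
translate([439, 391, 327]) cube([1087, 378, 32]);
translate([439, 391, 654]) cube([1087, 378, 32]);
translate([439, 391, 981]) cube([1087, 378, 32]);


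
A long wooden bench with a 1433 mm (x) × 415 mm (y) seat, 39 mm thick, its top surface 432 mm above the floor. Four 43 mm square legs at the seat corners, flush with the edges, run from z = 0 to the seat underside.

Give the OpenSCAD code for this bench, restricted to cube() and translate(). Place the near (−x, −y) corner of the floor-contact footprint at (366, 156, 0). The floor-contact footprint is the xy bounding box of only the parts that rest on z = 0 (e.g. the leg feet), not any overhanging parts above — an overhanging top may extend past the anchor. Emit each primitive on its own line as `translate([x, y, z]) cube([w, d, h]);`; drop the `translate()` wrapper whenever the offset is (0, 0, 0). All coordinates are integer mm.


// leg_h = 432 − 39 = 393
translate([366, 156, 393]) cube([1433, 415, 39]);
translate([366, 156, 0]) cube([43, 43, 393]);
translate([366, 528, 0]) cube([43, 43, 393]);
translate([1756, 156, 0]) cube([43, 43, 393]);
translate([1756, 528, 0]) cube([43, 43, 393]);


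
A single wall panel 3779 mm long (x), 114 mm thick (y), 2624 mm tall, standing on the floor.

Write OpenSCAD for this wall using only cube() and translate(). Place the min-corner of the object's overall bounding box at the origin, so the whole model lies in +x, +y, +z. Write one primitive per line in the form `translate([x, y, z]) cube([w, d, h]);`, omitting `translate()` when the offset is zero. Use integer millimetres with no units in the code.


cube([3779, 114, 2624]);


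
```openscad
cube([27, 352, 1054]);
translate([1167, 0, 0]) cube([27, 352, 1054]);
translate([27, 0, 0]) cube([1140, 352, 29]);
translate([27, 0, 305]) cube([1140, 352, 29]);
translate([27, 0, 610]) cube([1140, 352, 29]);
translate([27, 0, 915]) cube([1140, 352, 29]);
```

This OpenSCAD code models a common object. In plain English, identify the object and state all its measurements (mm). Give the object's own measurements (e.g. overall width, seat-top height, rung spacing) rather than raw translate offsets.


An open bookshelf. Two side panels, each 27 mm thick, 352 mm deep and 1054 mm tall, stand 1194 mm apart (outside-to-outside). Between them sit 4 shelves, each 29 mm thick and 352 mm deep, spanning the full gap between the sides. The bottom shelf rests on the floor (its underside at z = 0) and the clear gap between one shelf's top and the next shelf's underside is 276 mm.


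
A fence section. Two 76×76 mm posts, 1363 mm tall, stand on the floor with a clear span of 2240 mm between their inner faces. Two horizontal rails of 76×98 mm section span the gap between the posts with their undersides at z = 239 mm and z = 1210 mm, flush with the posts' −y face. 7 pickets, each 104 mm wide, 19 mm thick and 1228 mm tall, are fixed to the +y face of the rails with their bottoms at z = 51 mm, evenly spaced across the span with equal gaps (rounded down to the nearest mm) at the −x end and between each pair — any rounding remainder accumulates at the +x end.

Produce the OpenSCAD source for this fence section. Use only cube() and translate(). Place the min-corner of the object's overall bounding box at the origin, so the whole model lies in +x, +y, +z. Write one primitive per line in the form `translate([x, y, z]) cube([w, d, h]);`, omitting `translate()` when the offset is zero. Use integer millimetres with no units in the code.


cube([76, 76, 1363]);
translate([2316, 0, 0]) cube([76, 76, 1363]);
translate([76, 0, 239]) cube([2240, 76, 98]);
translate([76, 0, 1210]) cube([2240, 76, 98]);
translate([265, 76, 51]) cube([104, 19, 1228]);
translate([558, 76, 51]) cube([104, 19, 1228]);
translate([851, 76, 51]) cube([104, 19, 1228]);
translate([1144, 76, 51]) cube([104, 19, 1228]);
translate([1437, 76, 51]) cube([104, 19, 1228]);
translate([1730, 76, 51]) cube([104, 19, 1228]);
translate([2023, 76, 51]) cube([104, 19, 1228]);


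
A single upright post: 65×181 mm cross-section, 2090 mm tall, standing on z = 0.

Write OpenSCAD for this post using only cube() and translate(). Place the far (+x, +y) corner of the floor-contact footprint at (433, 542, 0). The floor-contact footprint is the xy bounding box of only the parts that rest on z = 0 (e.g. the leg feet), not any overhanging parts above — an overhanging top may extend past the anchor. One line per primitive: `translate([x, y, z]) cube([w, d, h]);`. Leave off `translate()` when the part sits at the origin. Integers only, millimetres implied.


translate([368, 361, 0]) cube([65, 181, 2090]);


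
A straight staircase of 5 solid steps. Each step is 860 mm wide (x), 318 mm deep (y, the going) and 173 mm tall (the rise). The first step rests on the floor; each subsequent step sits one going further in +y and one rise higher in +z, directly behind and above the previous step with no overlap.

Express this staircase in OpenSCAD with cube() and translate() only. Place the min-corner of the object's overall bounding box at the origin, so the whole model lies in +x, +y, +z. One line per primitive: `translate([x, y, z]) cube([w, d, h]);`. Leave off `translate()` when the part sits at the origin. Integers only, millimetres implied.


cube([860, 318, 173]);
translate([0, 318, 173]) cube([860, 318, 173]);
translate([0, 636, 346]) cube([860, 318, 173]);
translate([0, 954, 519]) cube([860, 318, 173]);
translate([0, 1272, 692]) cube([860, 318, 173]);


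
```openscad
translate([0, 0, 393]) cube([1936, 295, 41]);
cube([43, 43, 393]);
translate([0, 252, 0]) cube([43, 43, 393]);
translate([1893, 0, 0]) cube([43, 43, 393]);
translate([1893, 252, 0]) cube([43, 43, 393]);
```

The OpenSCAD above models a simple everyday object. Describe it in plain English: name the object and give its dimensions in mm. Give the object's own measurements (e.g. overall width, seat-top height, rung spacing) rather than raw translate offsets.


A long wooden bench with a 1936 mm (x) × 295 mm (y) seat, 41 mm thick, its top surface 434 mm above the floor. Four 43 mm square legs at the seat corners, flush with the edges, run from z = 0 to the seat underside.


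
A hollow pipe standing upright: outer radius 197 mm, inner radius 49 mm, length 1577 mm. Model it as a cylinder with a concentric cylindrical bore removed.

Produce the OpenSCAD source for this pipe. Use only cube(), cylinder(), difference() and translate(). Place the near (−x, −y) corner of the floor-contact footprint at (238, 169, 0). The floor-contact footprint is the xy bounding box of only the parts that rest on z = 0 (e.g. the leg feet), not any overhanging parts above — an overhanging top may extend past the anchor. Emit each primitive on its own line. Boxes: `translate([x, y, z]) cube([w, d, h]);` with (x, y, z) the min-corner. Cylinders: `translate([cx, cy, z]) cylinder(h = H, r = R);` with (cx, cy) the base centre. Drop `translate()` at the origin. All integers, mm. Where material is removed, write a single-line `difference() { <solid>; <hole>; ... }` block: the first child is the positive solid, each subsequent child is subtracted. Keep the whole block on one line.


difference() { translate([435, 366, 0]) cylinder(h = 1577, r = 197); translate([435, 366, 0]) cylinder(h = 1577, r = 49); }


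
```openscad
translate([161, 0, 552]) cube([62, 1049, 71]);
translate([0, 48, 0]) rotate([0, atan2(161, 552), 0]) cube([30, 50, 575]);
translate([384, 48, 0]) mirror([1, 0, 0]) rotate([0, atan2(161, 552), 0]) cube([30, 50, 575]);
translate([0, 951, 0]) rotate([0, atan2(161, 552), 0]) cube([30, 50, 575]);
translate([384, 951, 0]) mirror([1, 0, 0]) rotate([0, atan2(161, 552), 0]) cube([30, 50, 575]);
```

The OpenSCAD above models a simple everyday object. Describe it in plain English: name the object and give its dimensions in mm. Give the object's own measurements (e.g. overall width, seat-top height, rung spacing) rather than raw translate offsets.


A sawhorse. A 62×1049×71 mm beam (x, y, z) sits on two A-frame leg pairs. Each pair is two raked legs of 30×50 mm section (50 mm along y) splaying symmetrically in x. Each leg rises 552 mm vertically over 161 mm of horizontal reach and is 575 mm long along its own axis. Every leg's outer bottom edge rests on the floor and its outer top edge meets a bottom edge of the beam — the left legs (tilting toward +x) meet the beam's −x bottom edge, the right legs (their mirror images, tilting toward −x) meet its +x bottom edge — so the leg tops tuck under the beam, the beam's underside is 552 mm above the floor, and the feet are 384 mm apart outside-to-outside with the beam centred between them. The two leg pairs are set in 48 mm from either end of the beam.


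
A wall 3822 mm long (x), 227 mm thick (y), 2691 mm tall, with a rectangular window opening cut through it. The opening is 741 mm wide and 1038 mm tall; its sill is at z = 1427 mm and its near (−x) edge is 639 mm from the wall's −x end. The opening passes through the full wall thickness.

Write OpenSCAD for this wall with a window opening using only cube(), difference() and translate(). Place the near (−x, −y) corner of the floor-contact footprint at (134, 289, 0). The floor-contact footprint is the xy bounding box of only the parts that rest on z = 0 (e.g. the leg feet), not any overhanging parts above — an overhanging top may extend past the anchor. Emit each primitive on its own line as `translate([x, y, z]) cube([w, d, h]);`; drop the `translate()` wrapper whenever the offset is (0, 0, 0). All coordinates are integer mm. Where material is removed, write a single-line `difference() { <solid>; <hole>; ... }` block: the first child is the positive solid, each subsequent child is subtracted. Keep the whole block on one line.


difference() { translate([134, 289, 0]) cube([3822, 227, 2691]); translate([773, 289, 1427]) cube([741, 227, 1038]); }


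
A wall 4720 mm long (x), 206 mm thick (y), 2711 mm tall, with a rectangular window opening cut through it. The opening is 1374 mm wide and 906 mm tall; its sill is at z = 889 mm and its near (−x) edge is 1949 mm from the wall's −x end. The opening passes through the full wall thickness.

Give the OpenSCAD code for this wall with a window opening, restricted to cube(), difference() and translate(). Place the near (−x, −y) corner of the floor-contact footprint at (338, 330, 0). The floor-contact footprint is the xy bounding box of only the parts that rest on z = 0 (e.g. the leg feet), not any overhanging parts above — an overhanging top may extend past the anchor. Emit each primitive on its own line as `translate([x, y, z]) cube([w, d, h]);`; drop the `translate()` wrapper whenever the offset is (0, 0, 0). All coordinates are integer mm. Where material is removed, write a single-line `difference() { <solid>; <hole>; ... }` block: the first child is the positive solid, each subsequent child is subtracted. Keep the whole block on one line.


difference() { translate([338, 330, 0]) cube([4720, 206, 2711]); translate([2287, 330, 889]) cube([1374, 206, 906]); }


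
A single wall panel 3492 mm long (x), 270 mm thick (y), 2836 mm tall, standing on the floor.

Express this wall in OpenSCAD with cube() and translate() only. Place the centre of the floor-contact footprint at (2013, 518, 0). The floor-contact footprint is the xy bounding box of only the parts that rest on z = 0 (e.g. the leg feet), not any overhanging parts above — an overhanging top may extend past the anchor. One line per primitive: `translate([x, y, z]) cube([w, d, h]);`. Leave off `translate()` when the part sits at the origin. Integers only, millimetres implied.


translate([267, 383, 0]) cube([3492, 270, 2836]);


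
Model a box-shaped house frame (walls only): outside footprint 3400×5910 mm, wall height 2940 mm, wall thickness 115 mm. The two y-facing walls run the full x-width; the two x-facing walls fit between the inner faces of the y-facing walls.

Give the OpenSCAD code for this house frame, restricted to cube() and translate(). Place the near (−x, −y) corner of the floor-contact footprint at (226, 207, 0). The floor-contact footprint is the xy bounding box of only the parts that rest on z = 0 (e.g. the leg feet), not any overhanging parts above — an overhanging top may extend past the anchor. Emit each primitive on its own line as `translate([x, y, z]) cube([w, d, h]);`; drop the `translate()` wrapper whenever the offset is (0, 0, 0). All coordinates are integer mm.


translate([226, 207, 0]) cube([3400, 115, 2940]);
translate([226, 6002, 0]) cube([3400, 115, 2940]);
translate([226, 322, 0]) cube([115, 5680, 2940]);
translate([3511, 322, 0]) cube([115, 5680, 2940]);


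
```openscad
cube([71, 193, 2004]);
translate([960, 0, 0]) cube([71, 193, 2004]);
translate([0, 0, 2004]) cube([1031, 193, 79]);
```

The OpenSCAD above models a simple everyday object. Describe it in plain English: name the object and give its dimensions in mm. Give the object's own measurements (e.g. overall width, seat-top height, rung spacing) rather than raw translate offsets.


A door frame. The clear opening is 889 mm wide and 2004 mm high. Two 71 mm wide jambs, 193 mm deep, stand either side of the opening from the floor to the top of the opening. A 79 mm thick head sits across the top of both jambs, spanning the full outside width of the frame.


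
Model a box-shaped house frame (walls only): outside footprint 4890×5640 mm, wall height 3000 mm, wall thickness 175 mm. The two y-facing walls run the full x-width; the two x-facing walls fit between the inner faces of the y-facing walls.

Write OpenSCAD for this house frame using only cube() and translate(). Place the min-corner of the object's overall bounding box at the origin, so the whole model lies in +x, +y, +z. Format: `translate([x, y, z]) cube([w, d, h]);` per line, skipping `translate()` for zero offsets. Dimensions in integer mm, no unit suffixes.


cube([4890, 175, 3000]);
translate([0, 5465, 0]) cube([4890, 175, 3000]);
translate([0, 175, 0]) cube([175, 5290, 3000]);
translate([4715, 175, 0]) cube([175, 5290, 3000]);


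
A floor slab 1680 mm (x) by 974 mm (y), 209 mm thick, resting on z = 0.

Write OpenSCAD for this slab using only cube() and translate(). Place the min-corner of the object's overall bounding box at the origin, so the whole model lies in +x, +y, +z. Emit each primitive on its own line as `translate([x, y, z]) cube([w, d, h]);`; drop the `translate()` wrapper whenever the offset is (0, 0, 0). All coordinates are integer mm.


cube([1680, 974, 209]);


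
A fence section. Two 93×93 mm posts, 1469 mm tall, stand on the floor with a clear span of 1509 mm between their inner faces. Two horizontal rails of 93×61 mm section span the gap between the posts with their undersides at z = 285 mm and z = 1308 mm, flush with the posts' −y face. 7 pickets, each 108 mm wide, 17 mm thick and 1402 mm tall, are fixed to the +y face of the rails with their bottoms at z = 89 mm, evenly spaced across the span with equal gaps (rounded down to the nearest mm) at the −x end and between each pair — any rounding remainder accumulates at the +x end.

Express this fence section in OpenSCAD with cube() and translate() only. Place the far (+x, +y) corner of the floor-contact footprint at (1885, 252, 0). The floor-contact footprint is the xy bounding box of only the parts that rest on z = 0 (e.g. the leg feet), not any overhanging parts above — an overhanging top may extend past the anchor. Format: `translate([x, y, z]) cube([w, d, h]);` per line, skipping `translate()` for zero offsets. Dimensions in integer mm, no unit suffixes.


translate([190, 159, 0]) cube([93, 93, 1469]);
translate([1792, 159, 0]) cube([93, 93, 1469]);
translate([283, 159, 285]) cube([1509, 93, 61]);
translate([283, 159, 1308]) cube([1509, 93, 61]);
translate([377, 252, 89]) cube([108, 17, 1402]);
translate([579, 252, 89]) cube([108, 17, 1402]);
translate([781, 252, 89]) cube([108, 17, 1402]);
translate([983, 252, 89]) cube([108, 17, 1402]);
translate([1185, 252, 89]) cube([108, 17, 1402]);
translate([1387, 252, 89]) cube([108, 17, 1402]);
translate([1589, 252, 89]) cube([108, 17, 1402]);


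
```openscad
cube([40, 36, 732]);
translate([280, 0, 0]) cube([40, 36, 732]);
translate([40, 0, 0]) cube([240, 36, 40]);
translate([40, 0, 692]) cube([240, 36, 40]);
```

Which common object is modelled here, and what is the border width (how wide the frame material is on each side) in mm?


A picture frame. The border width is 40 mm.

Four thin pieces enclosing a rectangular opening — a picture frame. The two full-height stiles are 732 mm tall; the top rail sits at z = 692 and is 40 mm tall, so the border above the opening is 732 − 692 = 40 mm, matching the stile x-width.


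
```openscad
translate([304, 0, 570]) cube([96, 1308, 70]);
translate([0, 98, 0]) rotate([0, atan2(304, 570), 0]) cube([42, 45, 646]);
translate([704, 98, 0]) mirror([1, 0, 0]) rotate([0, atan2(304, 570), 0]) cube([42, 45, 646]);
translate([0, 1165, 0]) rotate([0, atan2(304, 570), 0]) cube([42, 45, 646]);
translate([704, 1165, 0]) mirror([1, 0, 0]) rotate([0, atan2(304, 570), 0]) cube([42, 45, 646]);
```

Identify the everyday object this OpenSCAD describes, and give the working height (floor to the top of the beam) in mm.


A sawhorse. The overall height is 640 mm.

A beam across two mirrored pairs of raked legs — a sawhorse. The beam's underside is at z = 570 (matching the legs' vertical rise in atan2(304, 570)) and the beam is 70 mm tall, so its top is at 570 + 70 = 640 mm. The raked legs top out at the beam's underside, so that is the highest point.


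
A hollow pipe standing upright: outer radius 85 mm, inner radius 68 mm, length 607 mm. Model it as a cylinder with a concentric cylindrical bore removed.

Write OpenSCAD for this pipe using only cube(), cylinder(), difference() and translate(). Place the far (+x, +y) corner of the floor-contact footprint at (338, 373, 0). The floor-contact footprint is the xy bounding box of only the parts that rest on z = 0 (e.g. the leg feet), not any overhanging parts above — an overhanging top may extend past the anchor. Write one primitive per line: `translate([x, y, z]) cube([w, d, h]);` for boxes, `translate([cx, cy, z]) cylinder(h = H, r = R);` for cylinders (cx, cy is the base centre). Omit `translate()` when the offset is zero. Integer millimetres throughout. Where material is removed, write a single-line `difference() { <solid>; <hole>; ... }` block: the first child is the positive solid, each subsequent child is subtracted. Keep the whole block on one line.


difference() { translate([253, 288, 0]) cylinder(h = 607, r = 85); translate([253, 288, 0]) cylinder(h = 607, r = 68); }


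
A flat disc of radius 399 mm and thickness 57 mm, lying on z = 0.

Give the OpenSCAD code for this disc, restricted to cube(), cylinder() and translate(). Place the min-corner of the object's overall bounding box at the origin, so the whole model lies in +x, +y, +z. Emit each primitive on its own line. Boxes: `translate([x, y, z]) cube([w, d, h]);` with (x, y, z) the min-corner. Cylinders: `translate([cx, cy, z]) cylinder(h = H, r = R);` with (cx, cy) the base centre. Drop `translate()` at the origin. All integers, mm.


translate([399, 399, 0]) cylinder(h = 57, r = 399);


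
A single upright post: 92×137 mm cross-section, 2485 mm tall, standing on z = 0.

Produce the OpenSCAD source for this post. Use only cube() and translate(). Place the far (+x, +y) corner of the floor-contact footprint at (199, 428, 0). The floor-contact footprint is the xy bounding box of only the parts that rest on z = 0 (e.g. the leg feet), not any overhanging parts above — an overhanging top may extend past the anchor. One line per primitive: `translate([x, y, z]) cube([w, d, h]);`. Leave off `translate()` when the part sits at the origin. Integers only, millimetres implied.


translate([107, 291, 0]) cube([92, 137, 2485]);


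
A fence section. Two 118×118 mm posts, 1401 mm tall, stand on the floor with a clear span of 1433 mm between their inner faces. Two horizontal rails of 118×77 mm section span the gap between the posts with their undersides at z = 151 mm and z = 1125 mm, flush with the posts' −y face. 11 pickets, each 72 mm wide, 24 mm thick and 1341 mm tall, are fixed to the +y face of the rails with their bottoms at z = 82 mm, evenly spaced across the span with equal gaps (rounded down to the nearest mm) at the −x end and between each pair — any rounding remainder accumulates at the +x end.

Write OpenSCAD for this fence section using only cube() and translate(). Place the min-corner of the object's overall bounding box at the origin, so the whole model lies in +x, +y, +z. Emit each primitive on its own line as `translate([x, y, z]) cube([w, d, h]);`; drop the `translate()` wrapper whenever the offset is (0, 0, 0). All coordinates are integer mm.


cube([118, 118, 1401]);
translate([1551, 0, 0]) cube([118, 118, 1401]);
translate([118, 0, 151]) cube([1433, 118, 77]);
translate([118, 0, 1125]) cube([1433, 118, 77]);
translate([171, 118, 82]) cube([72, 24, 1341]);
translate([296, 118, 82]) cube([72, 24, 1341]);
translate([421, 118, 82]) cube([72, 24, 1341]);
translate([546, 118, 82]) cube([72, 24, 1341]);
translate([671, 118, 82]) cube([72, 24, 1341]);
translate([796, 118, 82]) cube([72, 24, 1341]);
translate([921, 118, 82]) cube([72, 24, 1341]);
translate([1046, 118, 82]) cube([72, 24, 1341]);
translate([1171, 118, 82]) cube([72, 24, 1341]);
translate([1296, 118, 82]) cube([72, 24, 1341]);
translate([1421, 118, 82]) cube([72, 24, 1341]);
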